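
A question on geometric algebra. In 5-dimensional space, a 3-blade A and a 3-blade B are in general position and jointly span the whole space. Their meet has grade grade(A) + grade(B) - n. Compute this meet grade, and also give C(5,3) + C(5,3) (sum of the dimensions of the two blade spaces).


Meet grade = grade(A) + grade(B) - n
= 3 + 3 - 5 = 1
C(5,3) = 10
C(5,3) = 10
dim_A + dim_B = 10 + 10 = 20


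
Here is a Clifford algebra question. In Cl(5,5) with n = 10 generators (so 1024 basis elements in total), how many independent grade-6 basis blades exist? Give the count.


Number of grade-k basis blades in Cl(p,q) with n = p + q is C(n, k).
n = 5 + 5 = 10
C(10, 6) = 10! / (6! * 4!)
= 3628800 / (720 * 24)
= 210


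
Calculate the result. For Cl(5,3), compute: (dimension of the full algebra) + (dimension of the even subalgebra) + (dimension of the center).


n = 5 + 3 = 8
Total dim = 2^8 = 256
Even subalgebra dim = 2^7 = 128
n is even, so center dim = 1
Sum = 256 + 128 + 1 = 385


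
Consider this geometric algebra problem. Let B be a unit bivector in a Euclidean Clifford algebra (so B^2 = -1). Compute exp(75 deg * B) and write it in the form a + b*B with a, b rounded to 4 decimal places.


For a unit bivector B with B^2 = -1, the exponential series gives
e^(theta*B) = cos(theta) + sin(theta)*B (the GA analogue of Euler's formula).
theta = 75 degrees = 1.308997 rad
cos(75 deg) = 0.2588
sin(75 deg) = 0.9659
exp(theta*B) = 0.2588 + 0.9659*B


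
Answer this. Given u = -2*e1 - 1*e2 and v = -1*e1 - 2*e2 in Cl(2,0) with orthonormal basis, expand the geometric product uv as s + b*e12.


Expand: (-2*e1 - 1*e2)(-1*e1 - 2*e2)
= (-2)*(-1)*e1e1 + (-2)*(-2)*e1e2 + (-1)*(-1)*e2e1 + (-1)*(-2)*e2e2
Using e1^2 = e2^2 = 1, e2e1 = -e1e2:
Scalar part s = (-2)*(-1) + (-1)*(-2) = 2 + 2 = 4
Bivector part b = (-2)*(-2) - (-1)*(-1) = 4 - 1 = 3
uv = 4 + 3*e12


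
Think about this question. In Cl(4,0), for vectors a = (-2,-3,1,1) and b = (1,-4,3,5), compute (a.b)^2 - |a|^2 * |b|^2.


a . b = (-2)*1 + (-3)*(-4) + 1*3 + 1*5
= -2 + 12 + 3 + 5 = 18
|a|^2 = (-2)^2 + (-3)^2 + 1^2 + 1^2 = 15
|b|^2 = 1^2 + (-4)^2 + 3^2 + 5^2 = 51
(a.b)^2 = 18^2 = 324
|a|^2 * |b|^2 = 15 * 51 = 765
Result = 324 - 765 = -441


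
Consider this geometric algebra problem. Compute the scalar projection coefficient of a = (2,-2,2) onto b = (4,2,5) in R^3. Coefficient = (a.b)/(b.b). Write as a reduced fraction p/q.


Projection coefficient = (a . b) / (b . b)
a . b = 2*4 + (-2)*2 + 2*5
= 8 + (-4) + 10 = 14
b . b = 4^2 + 2^2 + 5^2
= 16 + 4 + 25 = 45
Coefficient = 14/45
In lowest terms: 14/45


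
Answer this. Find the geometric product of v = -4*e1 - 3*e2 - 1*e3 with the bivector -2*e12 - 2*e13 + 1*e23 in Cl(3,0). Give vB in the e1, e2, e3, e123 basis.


vB has grade-1 (vector) and grade-3 (trivector) parts: vB = (v _| B) + (v ^ B).
Vector part <vB>_1:
  e1: -v2*b12 - v3*b13 = -(-3)*(-2) - (-1)*(-2) = -8
  e2: v1*b12 - v3*b23 = (-4)*(-2) - (-1)*(1) = 9
  e3: v1*b13 + v2*b23 = (-4)*(-2) + (-3)*(1) = 5
Trivector part <vB>_3:
  e123: v1*b23 - v2*b13 + v3*b12 = (-4)*(1) - (-3)*(-2) + (-1)*(-2) = -8
vB = -8*e1 + 9*e2 + 5*e3 - 8*e123


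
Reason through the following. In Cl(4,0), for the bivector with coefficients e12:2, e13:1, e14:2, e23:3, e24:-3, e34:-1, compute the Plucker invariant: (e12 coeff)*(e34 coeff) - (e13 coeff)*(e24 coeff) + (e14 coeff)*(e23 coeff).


Plucker relation: af - be + cd
a*f = 2*(-1) = -2
b*e = 1*(-3) = -3
c*d = 2*3 = 6
af - be + cd = -2 - (-3) + 6
= 7


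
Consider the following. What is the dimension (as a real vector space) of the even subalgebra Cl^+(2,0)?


Even subalgebra dimension = 2^(n-1)
n = 2 + 0 = 2
2^(2 - 1) = 2^1 = 2
Verification: sum of C(2,k) for even k = 1 + 1 = 2
Result = 2


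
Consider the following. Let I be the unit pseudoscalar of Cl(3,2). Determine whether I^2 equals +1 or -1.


The pseudoscalar I = e1...e_n (product of all n generators) of Cl(p,q) satisfies I^2 = (-1)^(q + n(n-1)/2).
p = 3, q = 2, n = p + q = 5
n(n-1)/2 = 5 * 4 / 2 = 10
Exponent = q + n(n-1)/2 = 2 + 10 = 12
I^2 = (-1)^12 = +1


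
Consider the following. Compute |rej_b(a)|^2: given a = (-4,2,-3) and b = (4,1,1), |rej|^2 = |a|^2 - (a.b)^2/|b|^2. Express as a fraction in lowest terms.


|a|^2 = (-4)^2 + 2^2 + (-3)^2 = 29
|b|^2 = 4^2 + 1^2 + 1^2 = 18
a . b = (-4)*4 + 2*1 + (-3)*1 = -17
(a.b)^2 = (-17)^2 = 289
|rej|^2 = 29 - 289/18
= (522 - 289)/18
= 233/18
In lowest terms: 233/18


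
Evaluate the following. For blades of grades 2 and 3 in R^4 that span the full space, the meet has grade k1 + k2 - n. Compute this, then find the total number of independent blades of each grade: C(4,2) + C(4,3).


Meet grade = grade(A) + grade(B) - n
= 2 + 3 - 4 = 1
C(4,2) = 6
C(4,3) = 4
dim_A + dim_B = 6 + 4 = 10


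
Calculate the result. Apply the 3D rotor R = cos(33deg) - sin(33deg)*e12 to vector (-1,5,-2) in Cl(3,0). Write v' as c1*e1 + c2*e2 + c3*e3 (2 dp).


Rotor R = cos(33deg) - sin(33deg)*e12
Rotation angle theta = 2 * 33 = 66 degrees in the e12 plane (e1 -> e2).
The component perpendicular to the plane (e3) is invariant: v'_3 = v3 = -2.00
cos(66deg) = 0.4067, sin(66deg) = 0.9135
v'_1 = v1*cos(theta) - v2*sin(theta) = -1*0.4067 - 5*0.9135 = -4.97
v'_2 = v1*sin(theta) + v2*cos(theta) = -1*0.9135 + 5*0.4067 = 1.12
v' = -4.97*e1 + 1.12*e2 - 2.00*e3


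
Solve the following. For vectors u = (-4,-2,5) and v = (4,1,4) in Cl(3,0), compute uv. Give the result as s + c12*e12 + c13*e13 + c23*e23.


In Cl(3,0): e_i^2 = 1, e_ie_j = -e_je_i for i != j.
Scalar part = u . v = (-4)*4 + (-2)*1 + 5*4
= -16 + (-2) + 20 = 2
e12 coeff = (-4)*1 - (-2)*4 = -4 - (-8) = 4
e13 coeff = (-4)*4 - 5*4 = -16 - 20 = -36
e23 coeff = (-2)*4 - 5*1 = -8 - 5 = -13
uv = 2 + 4*e12 - 36*e13 - 13*e23


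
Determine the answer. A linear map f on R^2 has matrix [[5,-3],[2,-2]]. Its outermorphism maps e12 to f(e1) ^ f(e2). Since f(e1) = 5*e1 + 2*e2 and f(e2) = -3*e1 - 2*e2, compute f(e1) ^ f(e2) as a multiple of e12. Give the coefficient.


The outermorphism of a linear map f sends e1^e2 to f(e1)^f(e2).
f(e1) = 5*e1 + 2*e2
f(e2) = -3*e1 - 2*e2
f(e1) ^ f(e2) = (5*e1 + 2*e2) ^ (-3*e1 - 2*e2)
= 5*(-2)*e12 + 2*(-3)*e21
= (-10 - (-6))*e12
= -4*e12
Coefficient = -4


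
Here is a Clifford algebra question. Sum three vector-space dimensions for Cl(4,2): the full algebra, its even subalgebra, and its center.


n = 4 + 2 = 6
Total dim = 2^6 = 64
Even subalgebra dim = 2^5 = 32
n is even, so center dim = 1
Sum = 64 + 32 + 1 = 97


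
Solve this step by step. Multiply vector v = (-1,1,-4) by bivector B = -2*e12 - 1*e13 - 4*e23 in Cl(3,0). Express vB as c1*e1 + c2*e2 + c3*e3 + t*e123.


vB has grade-1 (vector) and grade-3 (trivector) parts: vB = (v _| B) + (v ^ B).
Vector part <vB>_1:
  e1: -v2*b12 - v3*b13 = -(1)*(-2) - (-4)*(-1) = -2
  e2: v1*b12 - v3*b23 = (-1)*(-2) - (-4)*(-4) = -14
  e3: v1*b13 + v2*b23 = (-1)*(-1) + (1)*(-4) = -3
Trivector part <vB>_3:
  e123: v1*b23 - v2*b13 + v3*b12 = (-1)*(-4) - (1)*(-1) + (-4)*(-2) = 13
vB = -2*e1 - 14*e2 - 3*e3 + 13*e123


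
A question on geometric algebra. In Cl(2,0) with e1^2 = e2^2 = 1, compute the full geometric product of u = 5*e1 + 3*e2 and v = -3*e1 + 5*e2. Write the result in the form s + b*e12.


Expand: (5*e1 + 3*e2)(-3*e1 + 5*e2)
= 5*(-3)*e1e1 + 5*5*e1e2 + 3*(-3)*e2e1 + 3*5*e2e2
Using e1^2 = e2^2 = 1, e2e1 = -e1e2:
Scalar part s = 5*(-3) + 3*5 = -15 + 15 = 0
Bivector part b = 5*5 - 3*(-3) = 25 - (-9) = 34
uv = 0 + 34*e12


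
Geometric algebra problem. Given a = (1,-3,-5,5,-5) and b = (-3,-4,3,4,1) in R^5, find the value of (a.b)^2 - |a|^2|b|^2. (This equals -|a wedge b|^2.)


a . b = 1*(-3) + (-3)*(-4) + (-5)*3 + 5*4 + (-5)*1
= -3 + 12 + (-15) + 20 + (-5) = 9
|a|^2 = 1^2 + (-3)^2 + (-5)^2 + 5^2 + (-5)^2 = 85
|b|^2 = (-3)^2 + (-4)^2 + 3^2 + 4^2 + 1^2 = 51
(a.b)^2 = 9^2 = 81
|a|^2 * |b|^2 = 85 * 51 = 4335
Result = 81 - 4335 = -4254


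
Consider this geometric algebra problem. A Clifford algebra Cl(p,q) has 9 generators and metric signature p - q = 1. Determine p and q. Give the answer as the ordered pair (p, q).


We need p + q = 9 and p - q = 1.
Adding: 2p = 9 + 1 = 10, so p = 5.
Then q = 9 - 5 = 4.
(p, q) = (5, 4)


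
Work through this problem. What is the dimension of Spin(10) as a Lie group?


Spin(n) double-covers SO(n); both have Lie algebra so(n) of dimension n(n-1)/2.
n = 10
n(n-1) = 10 * 9 = 90
dim Spin(10) = 90/2 = 45


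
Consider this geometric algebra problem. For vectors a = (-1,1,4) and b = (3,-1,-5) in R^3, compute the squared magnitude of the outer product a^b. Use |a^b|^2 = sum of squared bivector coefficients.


a wedge b = (a1*b2 - a2*b1)*e12 + (a1*b3 - a3*b1)*e13 + (a2*b3 - a3*b2)*e23
e12 coeff: (-1)*(-1) - 1*3 = 1 - 3 = -2
e13 coeff: (-1)*(-5) - 4*3 = 5 - 12 = -7
e23 coeff: 1*(-5) - 4*(-1) = -5 - (-4) = -1
|a wedge b|^2 = (-2)^2 + (-7)^2 + (-1)^2
= 4 + 49 + 1
= 54


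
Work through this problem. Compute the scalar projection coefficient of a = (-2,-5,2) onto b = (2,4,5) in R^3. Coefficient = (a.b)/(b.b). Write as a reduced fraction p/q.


Projection coefficient = (a . b) / (b . b)
a . b = (-2)*2 + (-5)*4 + 2*5
= -4 + (-20) + 10 = -14
b . b = 2^2 + 4^2 + 5^2
= 4 + 16 + 25 = 45
Coefficient = -14/45
In lowest terms: -14/45


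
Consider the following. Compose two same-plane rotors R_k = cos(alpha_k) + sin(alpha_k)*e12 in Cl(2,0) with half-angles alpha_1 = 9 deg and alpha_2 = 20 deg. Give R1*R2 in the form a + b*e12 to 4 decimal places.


Same-plane rotors commute and their half-angles add:
R1*R2 = cos(a1 + a2) + sin(a1 + a2)*e12.
a1 + a2 = 9 + 20 = 29 deg
cos(29 deg) = 0.8746
sin(29 deg) = 0.4848
R1*R2 = 0.8746 + 0.4848*e12


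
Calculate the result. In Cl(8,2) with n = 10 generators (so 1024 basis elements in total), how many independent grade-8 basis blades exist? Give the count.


Number of grade-k basis blades in Cl(p,q) with n = p + q is C(n, k).
n = 8 + 2 = 10
C(10, 8) = 10! / (8! * 2!)
= 3628800 / (40320 * 2)
= 45


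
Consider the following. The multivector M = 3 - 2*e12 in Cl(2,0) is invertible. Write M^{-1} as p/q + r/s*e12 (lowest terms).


M = 3 - 2*e12, where e12^2 = -1.
Since M commutes with its reverse ~M = a - b*e12, M * ~M = a^2 - b^2*e12^2 = a^2 + b^2.
So M^{-1} = ~M / (a^2 + b^2) = (a - b*e12)/(a^2 + b^2).
a^2 + b^2 = 9 + 4 = 13
Scalar part = 3/13 = 3/13
Bivector coeff = 2/13 = 2/13
M^{-1} = 3/13 + 2/13*e12


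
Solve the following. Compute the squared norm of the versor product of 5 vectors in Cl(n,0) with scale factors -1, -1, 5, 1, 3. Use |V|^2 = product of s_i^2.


Each vector v_i has |v_i|^2 = s_i^2
Squared scales: (-1)^2 = 1, (-1)^2 = 1, 5^2 = 25, 1^2 = 1, 3^2 = 9
|V|^2 = 1 * 1 * 25 * 1 * 9
= 225


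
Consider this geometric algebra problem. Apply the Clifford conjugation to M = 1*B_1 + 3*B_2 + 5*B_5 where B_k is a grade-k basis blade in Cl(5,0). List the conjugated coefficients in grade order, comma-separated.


Clifford conjugate sign for grade k: (-1)^(k(k+1)/2)
Grade 1: (-1)^(1*2/2) = (-1)^1 = -1, coeff 1 -> -1
Grade 2: (-1)^(2*3/2) = (-1)^3 = -1, coeff 3 -> -3
Grade 5: (-1)^(5*6/2) = (-1)^15 = -1, coeff 5 -> -5
Conjugated coefficients: -1, -3, -5


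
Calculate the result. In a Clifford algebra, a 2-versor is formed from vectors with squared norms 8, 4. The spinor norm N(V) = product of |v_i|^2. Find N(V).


Spinor norm N(V) = |v1|^2 * |v2|^2 * ... * |v2|^2
= 8 * 4
Running product: 8, 32
N(V) = 32


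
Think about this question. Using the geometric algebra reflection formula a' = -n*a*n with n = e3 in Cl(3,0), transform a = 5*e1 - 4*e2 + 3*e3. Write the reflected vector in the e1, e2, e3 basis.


Reflection formula: a' = -n*a*n, with n = e3 (unit vector, n^2 = 1).
For reflection through hyperplane perp to e3:
The component along e3 flips sign, others stay.
a = (5, -4, 3)
a' = (5, -4, -3)
a' = 5*e1 - 4*e2 - 3*e3


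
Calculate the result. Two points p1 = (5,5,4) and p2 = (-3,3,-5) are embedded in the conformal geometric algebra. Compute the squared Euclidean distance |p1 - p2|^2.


p1 - p2 = (8, 2, 9)
|p1 - p2|^2 = 8^2 + 2^2 + 9^2
= 64 + 4 + 81
= 149


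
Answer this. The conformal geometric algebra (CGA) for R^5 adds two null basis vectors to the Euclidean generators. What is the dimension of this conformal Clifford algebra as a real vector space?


The conformal model of R^5 uses Cl(6,1): the 5 Euclidean generators plus two extra orthogonal generators e+ (e+^2 = +1) and e- (e-^2 = -1), from which the null vectors e0, einf are built.
Number of generators m = 5 + 2 = 7.
dim Cl(p,q) = 2^m = 2^7 = 128


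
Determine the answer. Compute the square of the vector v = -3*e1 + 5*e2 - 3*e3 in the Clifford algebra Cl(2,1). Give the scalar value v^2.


v^2 = sum of c_i^2 * e_i^2
Positive signature terms (e_i^2 = +1): (-3)^2 + 5^2 = 34
Negative signature terms (e_j^2 = -1): (-3)^2 = 9
v^2 = 34 - 9 = 25


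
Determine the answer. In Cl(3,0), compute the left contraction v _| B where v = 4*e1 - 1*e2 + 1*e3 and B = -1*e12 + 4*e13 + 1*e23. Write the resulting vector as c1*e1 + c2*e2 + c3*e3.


Left contraction v _| B = <vB>_1 (grade-1 part of the geometric product vB).
Using e1_|e12 = e2, e2_|e12 = -e1, e1_|e13 = e3, e3_|e13 = -e1, e2_|e23 = e3, e3_|e23 = -e2:
e1 coeff: -v2*b12 - v3*b13 = -(-1)*(-1) - (1)*(4) = -5
e2 coeff: v1*b12 - v3*b23 = (4)*(-1) - (1)*(1) = -5
e3 coeff: v1*b13 + v2*b23 = (4)*(4) + (-1)*(1) = 15
v _| B = -5*e1 - 5*e2 + 15*e3


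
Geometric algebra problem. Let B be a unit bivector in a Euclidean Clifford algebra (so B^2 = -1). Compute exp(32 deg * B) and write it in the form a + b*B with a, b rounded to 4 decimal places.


For a unit bivector B with B^2 = -1, the exponential series gives
e^(theta*B) = cos(theta) + sin(theta)*B (the GA analogue of Euler's formula).
theta = 32 degrees = 0.558505 rad
cos(32 deg) = 0.8480
sin(32 deg) = 0.5299
exp(theta*B) = 0.8480 + 0.5299*B


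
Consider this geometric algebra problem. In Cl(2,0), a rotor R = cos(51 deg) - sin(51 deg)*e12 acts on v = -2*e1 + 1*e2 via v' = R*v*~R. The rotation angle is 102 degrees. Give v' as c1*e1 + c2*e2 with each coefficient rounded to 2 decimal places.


Rotor R = cos(51deg) - sin(51deg)*e12
Rotation angle theta = 2 * 51 = 102 degrees
v' = R*v*~R rotates v by theta.
cos(102deg) = -0.2079, sin(102deg) = 0.9781
v'_1 = -2*cos(102deg) - 1*sin(102deg)
= -2*(-0.2079) - 1*0.9781
= -0.56
v'_2 = -2*sin(102deg) + 1*cos(102deg)
= -2*0.9781 + 1*(-0.2079)
= -2.16
v' = -0.56*e1 - 2.16*e2


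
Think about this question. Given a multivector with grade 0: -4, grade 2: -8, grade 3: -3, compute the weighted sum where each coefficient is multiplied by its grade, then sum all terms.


Grade-weighted sum = sum of grade_k * coefficient_k
0*(-4) = 0
2*(-8) = -16
3*(-3) = -9
Total = 0 + (-16) + (-9) = -25


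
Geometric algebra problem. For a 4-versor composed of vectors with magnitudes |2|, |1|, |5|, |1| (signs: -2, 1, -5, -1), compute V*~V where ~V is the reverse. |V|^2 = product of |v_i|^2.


Each vector v_i has |v_i|^2 = s_i^2
Squared scales: (-2)^2 = 4, 1^2 = 1, (-5)^2 = 25, (-1)^2 = 1
|V|^2 = 4 * 1 * 25 * 1
= 100


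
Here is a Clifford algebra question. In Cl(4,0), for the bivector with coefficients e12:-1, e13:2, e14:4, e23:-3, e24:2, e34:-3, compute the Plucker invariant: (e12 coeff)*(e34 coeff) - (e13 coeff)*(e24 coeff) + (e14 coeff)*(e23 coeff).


Plucker relation: af - be + cd
a*f = (-1)*(-3) = 3
b*e = 2*2 = 4
c*d = 4*(-3) = -12
af - be + cd = 3 - 4 + (-12)
= -13


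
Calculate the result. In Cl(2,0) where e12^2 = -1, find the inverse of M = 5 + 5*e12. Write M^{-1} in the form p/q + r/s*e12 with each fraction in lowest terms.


M = 5 + 5*e12, where e12^2 = -1.
Since M commutes with its reverse ~M = a - b*e12, M * ~M = a^2 - b^2*e12^2 = a^2 + b^2.
So M^{-1} = ~M / (a^2 + b^2) = (a - b*e12)/(a^2 + b^2).
a^2 + b^2 = 25 + 25 = 50
Scalar part = 5/50 = 1/10
Bivector coeff = -5/50 = -1/10
M^{-1} = 1/10 - 1/10*e12


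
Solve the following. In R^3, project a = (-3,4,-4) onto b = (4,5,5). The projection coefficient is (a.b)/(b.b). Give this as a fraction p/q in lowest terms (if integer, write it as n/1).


Projection coefficient = (a . b) / (b . b)
a . b = (-3)*4 + 4*5 + (-4)*5
= -12 + 20 + (-20) = -12
b . b = 4^2 + 5^2 + 5^2
= 16 + 25 + 25 = 66
Coefficient = -12/66
In lowest terms: -2/11


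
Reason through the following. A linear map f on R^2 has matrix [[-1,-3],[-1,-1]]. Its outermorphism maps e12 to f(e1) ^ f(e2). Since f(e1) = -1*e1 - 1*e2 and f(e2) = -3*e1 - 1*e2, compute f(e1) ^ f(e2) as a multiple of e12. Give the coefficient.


The outermorphism of a linear map f sends e1^e2 to f(e1)^f(e2).
f(e1) = -1*e1 - 1*e2
f(e2) = -3*e1 - 1*e2
f(e1) ^ f(e2) = (-1*e1 - 1*e2) ^ (-3*e1 - 1*e2)
= (-1)*(-1)*e12 + (-1)*(-3)*e21
= (1 - 3)*e12
= -2*e12
Coefficient = -2


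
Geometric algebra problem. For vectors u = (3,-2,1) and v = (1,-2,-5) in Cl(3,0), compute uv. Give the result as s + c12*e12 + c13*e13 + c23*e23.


In Cl(3,0): e_i^2 = 1, e_ie_j = -e_je_i for i != j.
Scalar part = u . v = 3*1 + (-2)*(-2) + 1*(-5)
= 3 + 4 + (-5) = 2
e12 coeff = 3*(-2) - (-2)*1 = -6 - (-2) = -4
e13 coeff = 3*(-5) - 1*1 = -15 - 1 = -16
e23 coeff = (-2)*(-5) - 1*(-2) = 10 - (-2) = 12
uv = 2 - 4*e12 - 16*e13 + 12*e23


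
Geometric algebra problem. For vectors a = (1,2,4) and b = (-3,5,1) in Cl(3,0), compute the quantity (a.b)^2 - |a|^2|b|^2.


a . b = 1*(-3) + 2*5 + 4*1
= -3 + 10 + 4 = 11
|a|^2 = 1^2 + 2^2 + 4^2 = 21
|b|^2 = (-3)^2 + 5^2 + 1^2 = 35
(a.b)^2 = 11^2 = 121
|a|^2 * |b|^2 = 21 * 35 = 735
Result = 121 - 735 = -614


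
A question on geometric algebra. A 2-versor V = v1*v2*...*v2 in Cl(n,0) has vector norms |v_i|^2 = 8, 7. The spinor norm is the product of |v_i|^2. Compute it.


Spinor norm N(V) = |v1|^2 * |v2|^2 * ... * |v2|^2
= 8 * 7
Running product: 8, 56
N(V) = 56


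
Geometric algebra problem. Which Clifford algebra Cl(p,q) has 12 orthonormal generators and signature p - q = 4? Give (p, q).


We need p + q = 12 and p - q = 4.
Adding: 2p = 12 + 4 = 16, so p = 8.
Then q = 12 - 8 = 4.
(p, q) = (8, 4)


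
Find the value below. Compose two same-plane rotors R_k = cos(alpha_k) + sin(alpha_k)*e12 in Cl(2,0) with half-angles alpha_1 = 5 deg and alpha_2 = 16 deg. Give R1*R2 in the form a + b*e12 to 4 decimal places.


Same-plane rotors commute and their half-angles add:
R1*R2 = cos(a1 + a2) + sin(a1 + a2)*e12.
a1 + a2 = 5 + 16 = 21 deg
cos(21 deg) = 0.9336
sin(21 deg) = 0.3584
R1*R2 = 0.9336 + 0.3584*e12


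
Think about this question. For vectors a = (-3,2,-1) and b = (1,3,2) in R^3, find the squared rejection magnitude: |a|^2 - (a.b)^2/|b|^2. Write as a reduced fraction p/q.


|a|^2 = (-3)^2 + 2^2 + (-1)^2 = 14
|b|^2 = 1^2 + 3^2 + 2^2 = 14
a . b = (-3)*1 + 2*3 + (-1)*2 = 1
(a.b)^2 = 1^2 = 1
|rej|^2 = 14 - 1/14
= (196 - 1)/14
= 195/14
In lowest terms: 195/14


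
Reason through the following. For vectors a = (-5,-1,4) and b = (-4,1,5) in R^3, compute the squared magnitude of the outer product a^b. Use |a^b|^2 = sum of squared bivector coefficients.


a wedge b = (a1*b2 - a2*b1)*e12 + (a1*b3 - a3*b1)*e13 + (a2*b3 - a3*b2)*e23
e12 coeff: (-5)*1 - (-1)*(-4) = -5 - 4 = -9
e13 coeff: (-5)*5 - 4*(-4) = -25 - (-16) = -9
e23 coeff: (-1)*5 - 4*1 = -5 - 4 = -9
|a wedge b|^2 = (-9)^2 + (-9)^2 + (-9)^2
= 81 + 81 + 81
= 243


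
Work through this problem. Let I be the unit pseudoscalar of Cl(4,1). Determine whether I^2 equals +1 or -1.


The pseudoscalar I = e1...e_n (product of all n generators) of Cl(p,q) satisfies I^2 = (-1)^(q + n(n-1)/2).
p = 4, q = 1, n = p + q = 5
n(n-1)/2 = 5 * 4 / 2 = 10
Exponent = q + n(n-1)/2 = 1 + 10 = 11
I^2 = (-1)^11 = -1


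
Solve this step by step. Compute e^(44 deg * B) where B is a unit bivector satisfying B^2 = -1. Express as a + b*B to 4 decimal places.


For a unit bivector B with B^2 = -1, the exponential series gives
e^(theta*B) = cos(theta) + sin(theta)*B (the GA analogue of Euler's formula).
theta = 44 degrees = 0.767945 rad
cos(44 deg) = 0.7193
sin(44 deg) = 0.6947
exp(theta*B) = 0.7193 + 0.6947*B


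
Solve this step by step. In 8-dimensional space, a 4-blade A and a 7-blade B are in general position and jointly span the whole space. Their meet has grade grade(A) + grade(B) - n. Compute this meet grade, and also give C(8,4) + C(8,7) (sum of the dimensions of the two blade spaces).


Meet grade = grade(A) + grade(B) - n
= 4 + 7 - 8 = 3
C(8,4) = 70
C(8,7) = 8
dim_A + dim_B = 70 + 8 = 78


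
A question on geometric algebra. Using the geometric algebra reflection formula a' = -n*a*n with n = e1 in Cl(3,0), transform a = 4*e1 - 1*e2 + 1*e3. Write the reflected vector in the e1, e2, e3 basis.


Reflection formula: a' = -n*a*n, with n = e1 (unit vector, n^2 = 1).
For reflection through hyperplane perp to e1:
The component along e1 flips sign, others stay.
a = (4, -1, 1)
a' = (-4, -1, 1)
a' = -4*e1 - 1*e2 + 1*e3


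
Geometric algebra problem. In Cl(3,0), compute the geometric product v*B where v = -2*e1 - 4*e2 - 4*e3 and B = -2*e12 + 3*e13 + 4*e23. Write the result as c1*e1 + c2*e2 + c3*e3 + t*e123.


vB has grade-1 (vector) and grade-3 (trivector) parts: vB = (v _| B) + (v ^ B).
Vector part <vB>_1:
  e1: -v2*b12 - v3*b13 = -(-4)*(-2) - (-4)*(3) = 4
  e2: v1*b12 - v3*b23 = (-2)*(-2) - (-4)*(4) = 20
  e3: v1*b13 + v2*b23 = (-2)*(3) + (-4)*(4) = -22
Trivector part <vB>_3:
  e123: v1*b23 - v2*b13 + v3*b12 = (-2)*(4) - (-4)*(3) + (-4)*(-2) = 12
vB = 4*e1 + 20*e2 - 22*e3 + 12*e123


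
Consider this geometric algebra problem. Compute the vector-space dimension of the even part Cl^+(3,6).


Even subalgebra dimension = 2^(n-1)
n = 3 + 6 = 9
2^(9 - 1) = 2^8 = 256
Verification: sum of C(9,k) for even k = 1 + 36 + 126 + 84 + 9 = 256
Result = 256


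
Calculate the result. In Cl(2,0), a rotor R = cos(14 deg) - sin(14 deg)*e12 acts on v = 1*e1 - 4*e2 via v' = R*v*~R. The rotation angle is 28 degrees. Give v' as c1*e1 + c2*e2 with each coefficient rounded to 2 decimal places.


Rotor R = cos(14deg) - sin(14deg)*e12
Rotation angle theta = 2 * 14 = 28 degrees
v' = R*v*~R rotates v by theta.
cos(28deg) = 0.8829, sin(28deg) = 0.4695
v'_1 = 1*cos(28deg) - (-4)*sin(28deg)
= 1*0.8829 - (-4)*0.4695
= 2.76
v'_2 = 1*sin(28deg) + (-4)*cos(28deg)
= 1*0.4695 + (-4)*0.8829
= -3.06
v' = 2.76*e1 - 3.06*e2


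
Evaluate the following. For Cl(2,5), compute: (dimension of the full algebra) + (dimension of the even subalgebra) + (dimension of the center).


n = 2 + 5 = 7
Total dim = 2^7 = 128
Even subalgebra dim = 2^6 = 64
n is odd, so center dim = 2
Sum = 128 + 64 + 2 = 194


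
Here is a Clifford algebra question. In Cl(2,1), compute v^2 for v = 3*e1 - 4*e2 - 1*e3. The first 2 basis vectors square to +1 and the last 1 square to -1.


v^2 = sum of c_i^2 * e_i^2
Positive signature terms (e_i^2 = +1): 3^2 + (-4)^2 = 25
Negative signature terms (e_j^2 = -1): (-1)^2 = 1
v^2 = 25 - 1 = 24


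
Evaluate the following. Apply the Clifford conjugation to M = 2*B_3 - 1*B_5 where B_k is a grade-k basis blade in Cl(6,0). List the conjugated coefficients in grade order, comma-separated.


Clifford conjugate sign for grade k: (-1)^(k(k+1)/2)
Grade 3: (-1)^(3*4/2) = (-1)^6 = 1, coeff 2 -> 2
Grade 5: (-1)^(5*6/2) = (-1)^15 = -1, coeff -1 -> 1
Conjugated coefficients: 2, 1


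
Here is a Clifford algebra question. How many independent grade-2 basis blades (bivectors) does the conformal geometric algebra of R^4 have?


The conformal model of R^4 uses Cl(5,1) with m = 4 + 2 = 6 generators.
Number of grade-2 blades = C(m, 2) = C(6, 2)
= 6*5/2 = 15


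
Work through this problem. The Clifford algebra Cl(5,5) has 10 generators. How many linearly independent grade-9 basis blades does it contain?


Number of grade-k basis blades in Cl(p,q) with n = p + q is C(n, k).
n = 5 + 5 = 10
C(10, 9) = 10! / (9! * 1!)
= 3628800 / (362880 * 1)
= 10


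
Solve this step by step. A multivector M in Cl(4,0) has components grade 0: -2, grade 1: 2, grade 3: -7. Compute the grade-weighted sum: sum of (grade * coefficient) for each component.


Grade-weighted sum = sum of grade_k * coefficient_k
0*(-2) = 0
1*2 = 2
3*(-7) = -21
Total = 0 + 2 + (-21) = -19


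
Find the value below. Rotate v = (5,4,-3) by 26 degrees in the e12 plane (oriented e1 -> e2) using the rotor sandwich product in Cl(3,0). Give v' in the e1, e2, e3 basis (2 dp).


Rotor R = cos(13deg) - sin(13deg)*e12
Rotation angle theta = 2 * 13 = 26 degrees in the e12 plane (e1 -> e2).
The component perpendicular to the plane (e3) is invariant: v'_3 = v3 = -3.00
cos(26deg) = 0.8988, sin(26deg) = 0.4384
v'_1 = v1*cos(theta) - v2*sin(theta) = 5*0.8988 - 4*0.4384 = 2.74
v'_2 = v1*sin(theta) + v2*cos(theta) = 5*0.4384 + 4*0.8988 = 5.79
v' = 2.74*e1 + 5.79*e2 - 3.00*e3


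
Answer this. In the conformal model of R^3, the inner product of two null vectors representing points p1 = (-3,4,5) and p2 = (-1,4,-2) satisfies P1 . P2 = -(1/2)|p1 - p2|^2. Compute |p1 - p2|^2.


p1 - p2 = (-2, 0, 7)
|p1 - p2|^2 = (-2)^2 + 0^2 + 7^2
= 4 + 0 + 49
= 53


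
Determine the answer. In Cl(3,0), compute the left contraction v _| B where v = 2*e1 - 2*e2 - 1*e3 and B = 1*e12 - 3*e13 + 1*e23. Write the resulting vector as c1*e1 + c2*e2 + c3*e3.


Left contraction v _| B = <vB>_1 (grade-1 part of the geometric product vB).
Using e1_|e12 = e2, e2_|e12 = -e1, e1_|e13 = e3, e3_|e13 = -e1, e2_|e23 = e3, e3_|e23 = -e2:
e1 coeff: -v2*b12 - v3*b13 = -(-2)*(1) - (-1)*(-3) = -1
e2 coeff: v1*b12 - v3*b23 = (2)*(1) - (-1)*(1) = 3
e3 coeff: v1*b13 + v2*b23 = (2)*(-3) + (-2)*(1) = -8
v _| B = -1*e1 + 3*e2 - 8*e3


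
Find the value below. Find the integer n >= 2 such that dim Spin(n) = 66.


dim Spin(n) = dim so(n) = n(n-1)/2.
Solve n(n-1)/2 = 66, i.e. n^2 - n - 132 = 0.
Discriminant = 1 + 8*66 = 529
n = (1 + sqrt(529))/2 = (1 + 23)/2 = 12


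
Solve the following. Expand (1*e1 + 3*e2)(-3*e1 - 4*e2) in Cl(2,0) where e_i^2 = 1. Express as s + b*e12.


Expand: (1*e1 + 3*e2)(-3*e1 - 4*e2)
= 1*(-3)*e1e1 + 1*(-4)*e1e2 + 3*(-3)*e2e1 + 3*(-4)*e2e2
Using e1^2 = e2^2 = 1, e2e1 = -e1e2:
Scalar part s = 1*(-3) + 3*(-4) = -3 + (-12) = -15
Bivector part b = 1*(-4) - 3*(-3) = -4 - (-9) = 5
uv = -15 + 5*e12


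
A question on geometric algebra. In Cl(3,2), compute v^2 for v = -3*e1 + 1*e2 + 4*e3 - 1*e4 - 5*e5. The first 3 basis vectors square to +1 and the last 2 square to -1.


v^2 = sum of c_i^2 * e_i^2
Positive signature terms (e_i^2 = +1): (-3)^2 + 1^2 + 4^2 = 26
Negative signature terms (e_j^2 = -1): (-1)^2 + (-5)^2 = 26
v^2 = 26 - 26 = 0


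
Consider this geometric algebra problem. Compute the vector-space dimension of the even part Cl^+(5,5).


Even subalgebra dimension = 2^(n-1)
n = 5 + 5 = 10
2^(10 - 1) = 2^9 = 512
Verification: sum of C(10,k) for even k = 1 + 45 + 210 + 210 + 45 + 1 = 512
Result = 512


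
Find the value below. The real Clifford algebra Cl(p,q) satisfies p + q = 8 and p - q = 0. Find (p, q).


We need p + q = 8 and p - q = 0.
Adding: 2p = 8 + 0 = 8, so p = 4.
Then q = 8 - 4 = 4.
(p, q) = (4, 4)


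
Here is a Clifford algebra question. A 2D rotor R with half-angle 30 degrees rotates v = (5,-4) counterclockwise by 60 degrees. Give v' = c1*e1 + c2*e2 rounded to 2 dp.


Rotor R = cos(30deg) - sin(30deg)*e12
Rotation angle theta = 2 * 30 = 60 degrees
v' = R*v*~R rotates v by theta.
cos(60deg) = 0.5000, sin(60deg) = 0.8660
v'_1 = 5*cos(60deg) - (-4)*sin(60deg)
= 5*0.5000 - (-4)*0.8660
= 5.96
v'_2 = 5*sin(60deg) + (-4)*cos(60deg)
= 5*0.8660 + (-4)*0.5000
= 2.33
v' = 5.96*e1 + 2.33*e2


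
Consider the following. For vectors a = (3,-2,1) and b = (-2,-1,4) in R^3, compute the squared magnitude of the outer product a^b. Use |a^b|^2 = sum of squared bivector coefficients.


a wedge b = (a1*b2 - a2*b1)*e12 + (a1*b3 - a3*b1)*e13 + (a2*b3 - a3*b2)*e23
e12 coeff: 3*(-1) - (-2)*(-2) = -3 - 4 = -7
e13 coeff: 3*4 - 1*(-2) = 12 - (-2) = 14
e23 coeff: (-2)*4 - 1*(-1) = -8 - (-1) = -7
|a wedge b|^2 = (-7)^2 + 14^2 + (-7)^2
= 49 + 196 + 49
= 294


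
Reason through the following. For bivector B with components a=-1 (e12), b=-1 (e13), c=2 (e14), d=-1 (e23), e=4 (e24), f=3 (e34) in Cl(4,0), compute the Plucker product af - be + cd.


Plucker relation: af - be + cd
a*f = (-1)*3 = -3
b*e = (-1)*4 = -4
c*d = 2*(-1) = -2
af - be + cd = -3 - (-4) + (-2)
= -1


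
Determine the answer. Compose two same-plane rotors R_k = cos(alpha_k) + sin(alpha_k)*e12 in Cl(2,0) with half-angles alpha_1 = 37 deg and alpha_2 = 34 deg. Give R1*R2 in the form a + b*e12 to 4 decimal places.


Same-plane rotors commute and their half-angles add:
R1*R2 = cos(a1 + a2) + sin(a1 + a2)*e12.
a1 + a2 = 37 + 34 = 71 deg
cos(71 deg) = 0.3256
sin(71 deg) = 0.9455
R1*R2 = 0.3256 + 0.9455*e12


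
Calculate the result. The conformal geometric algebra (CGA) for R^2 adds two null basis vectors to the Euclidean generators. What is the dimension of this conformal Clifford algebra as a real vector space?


The conformal model of R^2 uses Cl(3,1): the 2 Euclidean generators plus two extra orthogonal generators e+ (e+^2 = +1) and e- (e-^2 = -1), from which the null vectors e0, einf are built.
Number of generators m = 2 + 2 = 4.
dim Cl(p,q) = 2^m = 2^4 = 16


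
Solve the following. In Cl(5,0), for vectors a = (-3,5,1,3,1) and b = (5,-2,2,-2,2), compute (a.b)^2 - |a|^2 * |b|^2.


a . b = (-3)*5 + 5*(-2) + 1*2 + 3*(-2) + 1*2
= -15 + (-10) + 2 + (-6) + 2 = -27
|a|^2 = (-3)^2 + 5^2 + 1^2 + 3^2 + 1^2 = 45
|b|^2 = 5^2 + (-2)^2 + 2^2 + (-2)^2 + 2^2 = 41
(a.b)^2 = (-27)^2 = 729
|a|^2 * |b|^2 = 45 * 41 = 1845
Result = 729 - 1845 = -1116


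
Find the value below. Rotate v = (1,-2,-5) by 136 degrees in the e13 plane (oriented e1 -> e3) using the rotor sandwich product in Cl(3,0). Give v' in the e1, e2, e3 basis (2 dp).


Rotor R = cos(68deg) - sin(68deg)*e13
Rotation angle theta = 2 * 68 = 136 degrees in the e13 plane (e1 -> e3).
The component perpendicular to the plane (e2) is invariant: v'_2 = v2 = -2.00
cos(136deg) = -0.7193, sin(136deg) = 0.6947
v'_1 = v1*cos(theta) - v3*sin(theta) = 1*(-0.7193) - (-5)*0.6947 = 2.75
v'_3 = v1*sin(theta) + v3*cos(theta) = 1*0.6947 + (-5)*(-0.7193) = 4.29
v' = 2.75*e1 - 2.00*e2 + 4.29*e3


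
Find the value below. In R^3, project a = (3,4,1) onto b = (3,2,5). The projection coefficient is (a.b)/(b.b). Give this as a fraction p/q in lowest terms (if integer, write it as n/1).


Projection coefficient = (a . b) / (b . b)
a . b = 3*3 + 4*2 + 1*5
= 9 + 8 + 5 = 22
b . b = 3^2 + 2^2 + 5^2
= 9 + 4 + 25 = 38
Coefficient = 22/38
In lowest terms: 11/19


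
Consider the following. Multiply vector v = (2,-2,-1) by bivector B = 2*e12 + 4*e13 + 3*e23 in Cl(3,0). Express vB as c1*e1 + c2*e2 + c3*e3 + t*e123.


vB has grade-1 (vector) and grade-3 (trivector) parts: vB = (v _| B) + (v ^ B).
Vector part <vB>_1:
  e1: -v2*b12 - v3*b13 = -(-2)*(2) - (-1)*(4) = 8
  e2: v1*b12 - v3*b23 = (2)*(2) - (-1)*(3) = 7
  e3: v1*b13 + v2*b23 = (2)*(4) + (-2)*(3) = 2
Trivector part <vB>_3:
  e123: v1*b23 - v2*b13 + v3*b12 = (2)*(3) - (-2)*(4) + (-1)*(2) = 12
vB = 8*e1 + 7*e2 + 2*e3 + 12*e123


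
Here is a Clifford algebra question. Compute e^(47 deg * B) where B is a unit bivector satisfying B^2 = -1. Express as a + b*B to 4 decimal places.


For a unit bivector B with B^2 = -1, the exponential series gives
e^(theta*B) = cos(theta) + sin(theta)*B (the GA analogue of Euler's formula).
theta = 47 degrees = 0.820305 rad
cos(47 deg) = 0.6820
sin(47 deg) = 0.7314
exp(theta*B) = 0.6820 + 0.7314*B


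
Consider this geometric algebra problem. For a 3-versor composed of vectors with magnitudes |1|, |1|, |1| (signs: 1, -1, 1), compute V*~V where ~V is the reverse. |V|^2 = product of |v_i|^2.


Each vector v_i has |v_i|^2 = s_i^2
Squared scales: 1^2 = 1, (-1)^2 = 1, 1^2 = 1
|V|^2 = 1 * 1 * 1
= 1


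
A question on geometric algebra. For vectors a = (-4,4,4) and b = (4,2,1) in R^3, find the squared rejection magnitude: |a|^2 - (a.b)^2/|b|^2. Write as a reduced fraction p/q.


|a|^2 = (-4)^2 + 4^2 + 4^2 = 48
|b|^2 = 4^2 + 2^2 + 1^2 = 21
a . b = (-4)*4 + 4*2 + 4*1 = -4
(a.b)^2 = (-4)^2 = 16
|rej|^2 = 48 - 16/21
= (1008 - 16)/21
= 992/21
In lowest terms: 992/21


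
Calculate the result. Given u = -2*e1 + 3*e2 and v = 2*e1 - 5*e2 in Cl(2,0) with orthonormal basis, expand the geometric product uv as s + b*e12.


Expand: (-2*e1 + 3*e2)(2*e1 - 5*e2)
= (-2)*2*e1e1 + (-2)*(-5)*e1e2 + 3*2*e2e1 + 3*(-5)*e2e2
Using e1^2 = e2^2 = 1, e2e1 = -e1e2:
Scalar part s = (-2)*2 + 3*(-5) = -4 + (-15) = -19
Bivector part b = (-2)*(-5) - 3*2 = 10 - 6 = 4
uv = -19 + 4*e12


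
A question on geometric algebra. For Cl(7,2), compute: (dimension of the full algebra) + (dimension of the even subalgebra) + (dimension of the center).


n = 7 + 2 = 9
Total dim = 2^9 = 512
Even subalgebra dim = 2^8 = 256
n is odd, so center dim = 2
Sum = 512 + 256 + 2 = 770


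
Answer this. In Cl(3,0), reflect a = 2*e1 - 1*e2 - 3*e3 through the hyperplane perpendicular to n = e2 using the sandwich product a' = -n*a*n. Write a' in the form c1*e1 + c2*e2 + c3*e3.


Reflection formula: a' = -n*a*n, with n = e2 (unit vector, n^2 = 1).
For reflection through hyperplane perp to e2:
The component along e2 flips sign, others stay.
a = (2, -1, -3)
a' = (2, 1, -3)
a' = 2*e1 + 1*e2 - 3*e3


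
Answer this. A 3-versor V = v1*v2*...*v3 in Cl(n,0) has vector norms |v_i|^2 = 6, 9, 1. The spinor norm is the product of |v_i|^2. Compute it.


Spinor norm N(V) = |v1|^2 * |v2|^2 * ... * |v3|^2
= 6 * 9 * 1
Running product: 6, 54, 54
N(V) = 54


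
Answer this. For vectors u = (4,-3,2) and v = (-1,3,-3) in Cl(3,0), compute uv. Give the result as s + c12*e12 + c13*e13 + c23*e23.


In Cl(3,0): e_i^2 = 1, e_ie_j = -e_je_i for i != j.
Scalar part = u . v = 4*(-1) + (-3)*3 + 2*(-3)
= -4 + (-9) + (-6) = -19
e12 coeff = 4*3 - (-3)*(-1) = 12 - 3 = 9
e13 coeff = 4*(-3) - 2*(-1) = -12 - (-2) = -10
e23 coeff = (-3)*(-3) - 2*3 = 9 - 6 = 3
uv = -19 + 9*e12 - 10*e13 + 3*e23


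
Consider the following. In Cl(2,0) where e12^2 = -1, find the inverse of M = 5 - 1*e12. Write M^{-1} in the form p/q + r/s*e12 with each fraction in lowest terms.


M = 5 - 1*e12, where e12^2 = -1.
Since M commutes with its reverse ~M = a - b*e12, M * ~M = a^2 - b^2*e12^2 = a^2 + b^2.
So M^{-1} = ~M / (a^2 + b^2) = (a - b*e12)/(a^2 + b^2).
a^2 + b^2 = 25 + 1 = 26
Scalar part = 5/26 = 5/26
Bivector coeff = 1/26 = 1/26
M^{-1} = 5/26 + 1/26*e12


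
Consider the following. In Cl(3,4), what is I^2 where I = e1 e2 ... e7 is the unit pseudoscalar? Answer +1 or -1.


The pseudoscalar I = e1...e_n (product of all n generators) of Cl(p,q) satisfies I^2 = (-1)^(q + n(n-1)/2).
p = 3, q = 4, n = p + q = 7
n(n-1)/2 = 7 * 6 / 2 = 21
Exponent = q + n(n-1)/2 = 4 + 21 = 25
I^2 = (-1)^25 = -1


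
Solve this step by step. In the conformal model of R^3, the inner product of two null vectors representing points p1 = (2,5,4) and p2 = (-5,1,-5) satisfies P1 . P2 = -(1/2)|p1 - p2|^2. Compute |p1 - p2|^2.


p1 - p2 = (7, 4, 9)
|p1 - p2|^2 = 7^2 + 4^2 + 9^2
= 49 + 16 + 81
= 146


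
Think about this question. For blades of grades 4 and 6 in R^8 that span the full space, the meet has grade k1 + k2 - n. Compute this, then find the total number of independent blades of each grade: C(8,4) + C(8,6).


Meet grade = grade(A) + grade(B) - n
= 4 + 6 - 8 = 2
C(8,4) = 70
C(8,6) = 28
dim_A + dim_B = 70 + 28 = 98


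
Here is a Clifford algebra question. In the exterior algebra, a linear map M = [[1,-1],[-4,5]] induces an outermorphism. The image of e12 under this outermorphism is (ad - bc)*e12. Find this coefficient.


The outermorphism of a linear map f sends e1^e2 to f(e1)^f(e2).
f(e1) = 1*e1 - 4*e2
f(e2) = -1*e1 + 5*e2
f(e1) ^ f(e2) = (1*e1 - 4*e2) ^ (-1*e1 + 5*e2)
= 1*5*e12 + (-4)*(-1)*e21
= (5 - 4)*e12
= 1*e12
Coefficient = 1


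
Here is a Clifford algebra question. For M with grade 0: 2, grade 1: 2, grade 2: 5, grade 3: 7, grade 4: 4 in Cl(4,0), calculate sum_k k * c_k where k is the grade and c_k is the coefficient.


Grade-weighted sum = sum of grade_k * coefficient_k
0*2 = 0
1*2 = 2
2*5 = 10
3*7 = 21
4*4 = 16
Total = 0 + 2 + 10 + 21 + 16 = 49


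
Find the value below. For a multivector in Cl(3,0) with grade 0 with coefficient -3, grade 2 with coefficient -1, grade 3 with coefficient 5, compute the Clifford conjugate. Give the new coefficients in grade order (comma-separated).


Clifford conjugate sign for grade k: (-1)^(k(k+1)/2)
Grade 0: (-1)^(0*1/2) = (-1)^0 = 1, coeff -3 -> -3
Grade 2: (-1)^(2*3/2) = (-1)^3 = -1, coeff -1 -> 1
Grade 3: (-1)^(3*4/2) = (-1)^6 = 1, coeff 5 -> 5
Conjugated coefficients: -3, 1, 5


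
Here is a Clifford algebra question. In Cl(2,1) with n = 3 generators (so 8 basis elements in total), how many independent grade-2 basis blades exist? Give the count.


Number of grade-k basis blades in Cl(p,q) with n = p + q is C(n, k).
n = 2 + 1 = 3
C(3, 2) = 3! / (2! * 1!)
= 6 / (2 * 1)
= 3


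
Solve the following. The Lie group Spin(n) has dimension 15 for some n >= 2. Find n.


dim Spin(n) = dim so(n) = n(n-1)/2.
Solve n(n-1)/2 = 15, i.e. n^2 - n - 30 = 0.
Discriminant = 1 + 8*15 = 121
n = (1 + sqrt(121))/2 = (1 + 11)/2 = 6


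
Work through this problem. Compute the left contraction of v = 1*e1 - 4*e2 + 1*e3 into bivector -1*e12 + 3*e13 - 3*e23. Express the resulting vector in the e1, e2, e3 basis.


Left contraction v _| B = <vB>_1 (grade-1 part of the geometric product vB).
Using e1_|e12 = e2, e2_|e12 = -e1, e1_|e13 = e3, e3_|e13 = -e1, e2_|e23 = e3, e3_|e23 = -e2:
e1 coeff: -v2*b12 - v3*b13 = -(-4)*(-1) - (1)*(3) = -7
e2 coeff: v1*b12 - v3*b23 = (1)*(-1) - (1)*(-3) = 2
e3 coeff: v1*b13 + v2*b23 = (1)*(3) + (-4)*(-3) = 15
v _| B = -7*e1 + 2*e2 + 15*e3


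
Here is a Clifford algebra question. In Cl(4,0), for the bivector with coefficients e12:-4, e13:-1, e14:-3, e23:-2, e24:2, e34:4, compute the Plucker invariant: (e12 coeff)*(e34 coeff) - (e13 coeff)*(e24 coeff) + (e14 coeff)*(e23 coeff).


Plucker relation: af - be + cd
a*f = (-4)*4 = -16
b*e = (-1)*2 = -2
c*d = (-3)*(-2) = 6
af - be + cd = -16 - (-2) + 6
= -8


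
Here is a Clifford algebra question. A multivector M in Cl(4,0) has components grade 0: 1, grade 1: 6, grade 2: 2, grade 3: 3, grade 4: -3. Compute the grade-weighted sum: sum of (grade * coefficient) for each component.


Grade-weighted sum = sum of grade_k * coefficient_k
0*1 = 0
1*6 = 6
2*2 = 4
3*3 = 9
4*(-3) = -12
Total = 0 + 6 + 4 + 9 + (-12) = 7


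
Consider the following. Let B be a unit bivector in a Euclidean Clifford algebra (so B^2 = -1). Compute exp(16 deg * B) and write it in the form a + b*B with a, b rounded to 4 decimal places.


For a unit bivector B with B^2 = -1, the exponential series gives
e^(theta*B) = cos(theta) + sin(theta)*B (the GA analogue of Euler's formula).
theta = 16 degrees = 0.279253 rad
cos(16 deg) = 0.9613
sin(16 deg) = 0.2756
exp(theta*B) = 0.9613 + 0.2756*B


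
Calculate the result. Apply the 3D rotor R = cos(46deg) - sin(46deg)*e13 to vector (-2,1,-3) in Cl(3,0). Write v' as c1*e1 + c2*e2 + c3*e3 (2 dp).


Rotor R = cos(46deg) - sin(46deg)*e13
Rotation angle theta = 2 * 46 = 92 degrees in the e13 plane (e1 -> e3).
The component perpendicular to the plane (e2) is invariant: v'_2 = v2 = 1.00
cos(92deg) = -0.0349, sin(92deg) = 0.9994
v'_1 = v1*cos(theta) - v3*sin(theta) = -2*(-0.0349) - (-3)*0.9994 = 3.07
v'_3 = v1*sin(theta) + v3*cos(theta) = -2*0.9994 + (-3)*(-0.0349) = -1.89
v' = 3.07*e1 + 1.00*e2 - 1.89*e3


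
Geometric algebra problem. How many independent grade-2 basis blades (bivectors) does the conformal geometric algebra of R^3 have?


The conformal model of R^3 uses Cl(4,1) with m = 3 + 2 = 5 generators.
Number of grade-2 blades = C(m, 2) = C(5, 2)
= 5*4/2 = 10


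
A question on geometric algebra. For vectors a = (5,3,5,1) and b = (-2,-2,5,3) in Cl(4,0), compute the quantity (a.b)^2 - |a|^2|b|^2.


a . b = 5*(-2) + 3*(-2) + 5*5 + 1*3
= -10 + (-6) + 25 + 3 = 12
|a|^2 = 5^2 + 3^2 + 5^2 + 1^2 = 60
|b|^2 = (-2)^2 + (-2)^2 + 5^2 + 3^2 = 42
(a.b)^2 = 12^2 = 144
|a|^2 * |b|^2 = 60 * 42 = 2520
Result = 144 - 2520 = -2376
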